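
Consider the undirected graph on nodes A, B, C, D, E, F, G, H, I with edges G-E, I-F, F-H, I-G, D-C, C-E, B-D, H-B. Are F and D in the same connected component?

Yes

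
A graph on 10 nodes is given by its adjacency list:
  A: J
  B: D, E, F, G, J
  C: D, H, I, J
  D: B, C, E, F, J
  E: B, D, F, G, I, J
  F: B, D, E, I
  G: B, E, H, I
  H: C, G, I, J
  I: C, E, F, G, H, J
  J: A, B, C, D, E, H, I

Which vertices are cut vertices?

J

Removing J increases the component count from 1 to 2, so J is a cut vertex.
By contrast removing B leaves 1 component; it is not a cut vertex. No other vertex is a cut vertex either.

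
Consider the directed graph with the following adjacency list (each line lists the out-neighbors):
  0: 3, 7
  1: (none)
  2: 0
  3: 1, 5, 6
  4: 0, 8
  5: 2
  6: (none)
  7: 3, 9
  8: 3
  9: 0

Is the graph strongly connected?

No

There is no directed path from 6 to 3, so the graph is not strongly connected.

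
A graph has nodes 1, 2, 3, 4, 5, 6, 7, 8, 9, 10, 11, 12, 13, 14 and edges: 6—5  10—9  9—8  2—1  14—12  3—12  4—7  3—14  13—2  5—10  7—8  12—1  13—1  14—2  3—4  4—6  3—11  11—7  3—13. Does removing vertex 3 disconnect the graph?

Deleting 3 raises the number of components from 1 to 2, so 3 is a cut vertex.

Yes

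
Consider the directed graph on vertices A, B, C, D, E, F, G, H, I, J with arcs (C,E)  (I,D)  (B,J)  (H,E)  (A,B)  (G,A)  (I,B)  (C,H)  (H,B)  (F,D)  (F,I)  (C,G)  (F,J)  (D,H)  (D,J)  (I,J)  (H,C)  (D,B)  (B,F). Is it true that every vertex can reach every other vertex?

There is no directed path from E to B, so the graph is not strongly connected.

No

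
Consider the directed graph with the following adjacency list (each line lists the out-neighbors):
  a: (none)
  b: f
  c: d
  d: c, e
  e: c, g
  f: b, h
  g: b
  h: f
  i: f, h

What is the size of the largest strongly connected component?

3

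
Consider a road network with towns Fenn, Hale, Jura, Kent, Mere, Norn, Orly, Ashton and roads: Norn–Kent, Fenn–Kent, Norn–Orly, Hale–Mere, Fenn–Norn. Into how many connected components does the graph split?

4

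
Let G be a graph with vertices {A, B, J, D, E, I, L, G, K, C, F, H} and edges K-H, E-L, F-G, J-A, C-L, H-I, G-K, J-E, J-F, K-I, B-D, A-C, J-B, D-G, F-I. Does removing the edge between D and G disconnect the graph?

After removing D-G, the path D-B-J-F-G still connects them, so the edge is not a bridge.

No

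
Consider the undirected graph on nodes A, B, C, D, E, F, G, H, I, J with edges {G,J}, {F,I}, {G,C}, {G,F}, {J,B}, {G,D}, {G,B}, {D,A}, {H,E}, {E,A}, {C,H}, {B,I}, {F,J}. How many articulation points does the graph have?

Removing G increases the component count from 1 to 2, so G is a cut vertex.
By contrast removing A leaves 1 component; it is not a cut vertex. No other vertex is a cut vertex either.

1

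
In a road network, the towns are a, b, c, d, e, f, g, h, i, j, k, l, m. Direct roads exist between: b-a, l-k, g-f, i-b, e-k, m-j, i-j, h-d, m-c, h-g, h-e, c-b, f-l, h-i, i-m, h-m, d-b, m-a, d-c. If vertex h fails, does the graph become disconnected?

Deleting h raises the number of components from 1 to 2, so h is a cut vertex.

Yes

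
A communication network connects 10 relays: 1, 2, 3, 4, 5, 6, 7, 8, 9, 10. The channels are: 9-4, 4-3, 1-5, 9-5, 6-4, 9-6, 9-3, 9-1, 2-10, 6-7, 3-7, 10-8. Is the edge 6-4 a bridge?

No

After removing 6-4, the path 6-9-4 still connects them, so the edge is not a bridge.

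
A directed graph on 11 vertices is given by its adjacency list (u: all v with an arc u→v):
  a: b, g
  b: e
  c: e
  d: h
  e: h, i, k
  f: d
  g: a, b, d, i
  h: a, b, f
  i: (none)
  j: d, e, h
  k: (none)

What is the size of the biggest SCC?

7

{a, b, d, e, f, g, h} are all mutually reachable — one SCC of size 7.
{k} is an SCC by itself.
{i} is an SCC by itself.
{c} is an SCC by itself.
{j} is an SCC by itself.
The largest has 7 vertices.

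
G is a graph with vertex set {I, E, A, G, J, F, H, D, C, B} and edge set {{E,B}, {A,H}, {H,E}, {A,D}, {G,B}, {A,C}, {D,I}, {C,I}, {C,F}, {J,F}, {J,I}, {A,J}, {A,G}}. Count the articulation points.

1

Removing A increases the component count from 1 to 2, so A is a cut vertex.
By contrast removing C leaves 1 component; it is not a cut vertex. No other vertex is a cut vertex either.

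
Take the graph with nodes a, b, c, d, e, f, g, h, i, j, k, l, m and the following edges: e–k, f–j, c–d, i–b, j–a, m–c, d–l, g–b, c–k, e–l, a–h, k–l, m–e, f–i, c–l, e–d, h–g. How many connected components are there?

Starting from c we can reach c, d, e, k, l, m. That is one component of size 6.
Starting from a we can reach a, b, f, g, h, i, j. That is one component of size 7.
Total: 2 components.

2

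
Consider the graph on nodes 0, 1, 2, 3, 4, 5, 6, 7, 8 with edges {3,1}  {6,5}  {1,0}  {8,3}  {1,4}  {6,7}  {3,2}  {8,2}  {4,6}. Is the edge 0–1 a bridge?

Yes

Removing 0–1 leaves no path between 0 and 1: the component count goes from 1 to 2. So it is a bridge.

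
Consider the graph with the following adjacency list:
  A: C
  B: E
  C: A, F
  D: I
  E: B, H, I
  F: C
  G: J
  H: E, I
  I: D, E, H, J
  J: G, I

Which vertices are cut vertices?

C, E, I, J

Removing C increases the component count from 2 to 3, so C is a cut vertex.
Removing E increases the component count from 2 to 3, so E is a cut vertex.
Removing I increases the component count from 2 to 4, so I is a cut vertex.
Likewise J is a cut vertex.
By contrast removing B leaves 2 components; it is not a cut vertex. No other vertex is a cut vertex either.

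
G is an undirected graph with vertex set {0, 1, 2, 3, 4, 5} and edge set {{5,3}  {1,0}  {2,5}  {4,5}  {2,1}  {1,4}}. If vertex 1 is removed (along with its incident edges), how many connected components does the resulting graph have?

2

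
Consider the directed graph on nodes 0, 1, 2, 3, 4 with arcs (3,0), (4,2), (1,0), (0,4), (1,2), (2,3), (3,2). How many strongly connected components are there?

2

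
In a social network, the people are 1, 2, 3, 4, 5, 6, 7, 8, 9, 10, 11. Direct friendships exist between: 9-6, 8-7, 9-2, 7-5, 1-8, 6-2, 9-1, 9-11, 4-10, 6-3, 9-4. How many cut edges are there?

8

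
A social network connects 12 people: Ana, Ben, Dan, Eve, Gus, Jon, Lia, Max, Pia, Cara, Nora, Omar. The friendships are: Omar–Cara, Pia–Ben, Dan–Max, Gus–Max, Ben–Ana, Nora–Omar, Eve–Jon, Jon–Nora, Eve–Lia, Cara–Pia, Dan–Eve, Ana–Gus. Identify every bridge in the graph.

The edges on the cycle Dan-Eve-Jon-Nora-Omar-Cara-Pia-Ben-Ana-Gus-Max-Dan are not bridges since each lies on that cycle.
But removing Eve–Lia disconnects Eve from Lia — this is a bridge.

Eve-Lia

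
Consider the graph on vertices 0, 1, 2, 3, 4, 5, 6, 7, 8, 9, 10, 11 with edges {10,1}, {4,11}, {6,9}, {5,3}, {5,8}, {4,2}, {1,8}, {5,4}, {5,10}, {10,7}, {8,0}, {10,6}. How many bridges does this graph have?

8

The edges on the cycle 5-10-1-8-5 are not bridges since each lies on that cycle.
But removing 5 - 4 disconnects 5 from 4; removing 8 - 0 disconnects 8 from 0; removing 2 - 4 disconnects 2 from 4; removing 5 - 3 disconnects 5 from 3 — these are bridges.
In total 8 edges are bridges.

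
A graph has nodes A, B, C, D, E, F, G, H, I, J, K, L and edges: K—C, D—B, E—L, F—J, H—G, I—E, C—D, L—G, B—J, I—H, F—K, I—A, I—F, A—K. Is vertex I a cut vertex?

Deleting I raises the number of components from 1 to 2, so I is a cut vertex.

Yes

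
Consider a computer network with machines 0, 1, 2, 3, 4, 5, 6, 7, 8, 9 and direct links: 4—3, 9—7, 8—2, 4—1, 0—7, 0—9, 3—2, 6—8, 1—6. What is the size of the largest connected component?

5 is isolated — a component by itself.
Starting from 0 we can reach 0, 7, 9. That is one component of size 3.
Starting from 1 we can reach 1, 2, 3, 4, 6, 8. That is one component of size 6.
The largest has 6 vertices.

6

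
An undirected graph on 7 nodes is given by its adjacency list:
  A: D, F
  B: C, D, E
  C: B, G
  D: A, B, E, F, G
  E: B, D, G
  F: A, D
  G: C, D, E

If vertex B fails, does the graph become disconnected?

Deleting B leaves 1 component (was 1) (its neighbors C, D, E remain connected to each other), so B is not a cut vertex.

No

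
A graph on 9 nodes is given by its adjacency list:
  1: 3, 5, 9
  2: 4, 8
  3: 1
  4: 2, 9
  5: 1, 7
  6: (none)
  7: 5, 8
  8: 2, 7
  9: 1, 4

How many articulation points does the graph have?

Removing 1 increases the component count from 2 to 3, so 1 is a cut vertex.
By contrast removing 2 leaves 2 components; it is not a cut vertex. No other vertex is a cut vertex either.

1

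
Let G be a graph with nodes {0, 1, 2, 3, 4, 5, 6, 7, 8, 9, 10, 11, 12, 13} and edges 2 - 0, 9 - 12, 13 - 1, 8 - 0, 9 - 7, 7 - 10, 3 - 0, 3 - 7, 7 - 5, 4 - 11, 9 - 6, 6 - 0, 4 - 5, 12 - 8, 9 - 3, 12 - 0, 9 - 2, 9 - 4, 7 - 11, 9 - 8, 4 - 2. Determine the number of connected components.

2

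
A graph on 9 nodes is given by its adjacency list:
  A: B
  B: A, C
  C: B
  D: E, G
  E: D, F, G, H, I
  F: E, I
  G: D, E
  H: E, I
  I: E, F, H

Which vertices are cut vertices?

Removing B increases the component count from 2 to 3, so B is a cut vertex.
Removing E increases the component count from 2 to 3, so E is a cut vertex.
By contrast removing G leaves 2 components; it is not a cut vertex. No other vertex is a cut vertex either.

B, E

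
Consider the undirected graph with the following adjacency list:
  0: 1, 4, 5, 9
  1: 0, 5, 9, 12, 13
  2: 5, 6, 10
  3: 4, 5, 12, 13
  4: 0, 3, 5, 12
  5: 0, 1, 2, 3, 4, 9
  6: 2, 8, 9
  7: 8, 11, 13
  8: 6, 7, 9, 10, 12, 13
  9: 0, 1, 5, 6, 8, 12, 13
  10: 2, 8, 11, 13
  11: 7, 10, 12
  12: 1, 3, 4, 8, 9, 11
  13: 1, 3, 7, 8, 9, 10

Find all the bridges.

none

The edges on the cycle 5-3-13-1-9-5 are not bridges since each lies on that cycle.
Every edge lies on some cycle, so there are no bridges.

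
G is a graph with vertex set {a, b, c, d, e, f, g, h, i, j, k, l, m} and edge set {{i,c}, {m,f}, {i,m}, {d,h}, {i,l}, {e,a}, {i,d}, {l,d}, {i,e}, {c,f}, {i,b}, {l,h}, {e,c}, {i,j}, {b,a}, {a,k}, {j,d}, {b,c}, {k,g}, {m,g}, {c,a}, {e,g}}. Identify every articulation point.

i

Removing i increases the component count from 1 to 2, so i is a cut vertex.
By contrast removing m leaves 1 component; it is not a cut vertex. No other vertex is a cut vertex either.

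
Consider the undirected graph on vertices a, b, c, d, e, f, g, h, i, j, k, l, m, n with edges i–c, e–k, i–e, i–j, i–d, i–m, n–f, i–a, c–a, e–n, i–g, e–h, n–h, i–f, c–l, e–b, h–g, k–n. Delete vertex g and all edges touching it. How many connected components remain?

With g gone, the remaining components are: {a, b, c, d, e, f, h, i, j, k, l, m, n}.
That is 1 component.

1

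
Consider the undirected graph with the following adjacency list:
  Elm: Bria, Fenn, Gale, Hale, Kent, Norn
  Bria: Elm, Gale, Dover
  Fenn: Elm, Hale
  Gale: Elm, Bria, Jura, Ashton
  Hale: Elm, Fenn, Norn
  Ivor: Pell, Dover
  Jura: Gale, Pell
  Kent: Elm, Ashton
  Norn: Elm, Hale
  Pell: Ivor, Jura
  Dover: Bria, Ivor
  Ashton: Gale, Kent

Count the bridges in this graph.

The edges on the cycle Elm-Kent-Ashton-Gale-Elm are not bridges since each lies on that cycle.
Every edge lies on some cycle, so there are no bridges.

0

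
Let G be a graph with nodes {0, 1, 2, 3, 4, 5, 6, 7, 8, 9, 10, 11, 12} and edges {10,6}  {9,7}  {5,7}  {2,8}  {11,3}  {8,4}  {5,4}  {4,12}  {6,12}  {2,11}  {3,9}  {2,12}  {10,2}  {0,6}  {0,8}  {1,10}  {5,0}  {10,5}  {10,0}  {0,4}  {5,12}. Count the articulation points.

Removing 10 increases the component count from 1 to 2, so 10 is a cut vertex.
By contrast removing 12 leaves 1 component; it is not a cut vertex. No other vertex is a cut vertex either.

1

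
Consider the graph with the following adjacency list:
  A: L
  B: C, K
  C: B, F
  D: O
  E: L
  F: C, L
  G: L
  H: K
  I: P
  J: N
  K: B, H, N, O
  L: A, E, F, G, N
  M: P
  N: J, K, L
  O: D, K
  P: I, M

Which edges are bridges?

A-L, D-O, E-L, G-L, H-K, I-P, J-N, K-O, M-P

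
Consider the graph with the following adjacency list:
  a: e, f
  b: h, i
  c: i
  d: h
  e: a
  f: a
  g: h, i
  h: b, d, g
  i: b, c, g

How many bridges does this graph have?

The edges on the cycle b-i-g-h-b are not bridges since each lies on that cycle.
But removing h-d disconnects h from d; removing f-a disconnects f from a; removing i-c disconnects i from c; removing e-a disconnects e from a — these are bridges.
That makes 4 bridges.

4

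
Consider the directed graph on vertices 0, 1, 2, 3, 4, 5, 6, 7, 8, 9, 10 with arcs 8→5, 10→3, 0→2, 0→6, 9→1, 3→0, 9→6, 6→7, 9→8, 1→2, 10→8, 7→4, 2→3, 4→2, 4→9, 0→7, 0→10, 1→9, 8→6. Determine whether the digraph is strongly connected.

No

There is no directed path from 5 to 1, so the graph is not strongly connected.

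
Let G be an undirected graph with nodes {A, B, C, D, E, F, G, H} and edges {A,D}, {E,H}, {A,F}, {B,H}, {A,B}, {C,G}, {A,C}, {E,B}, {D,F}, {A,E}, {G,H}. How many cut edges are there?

0

The edges on the cycle A-D-F-A are not bridges since each lies on that cycle.
Every edge lies on some cycle, so there are no bridges.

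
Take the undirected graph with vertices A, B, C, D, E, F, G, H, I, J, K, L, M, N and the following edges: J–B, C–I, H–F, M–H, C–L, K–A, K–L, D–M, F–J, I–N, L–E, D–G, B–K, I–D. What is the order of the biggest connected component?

14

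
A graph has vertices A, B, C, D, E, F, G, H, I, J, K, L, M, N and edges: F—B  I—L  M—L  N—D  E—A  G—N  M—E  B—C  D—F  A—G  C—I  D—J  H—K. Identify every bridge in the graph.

The edges on the cycle M-E-A-G-N-D-F-B-C-I-L-M are not bridges since each lies on that cycle.
But removing H—K disconnects H from K; removing J—D disconnects J from D — these are bridges.

D-J, H-K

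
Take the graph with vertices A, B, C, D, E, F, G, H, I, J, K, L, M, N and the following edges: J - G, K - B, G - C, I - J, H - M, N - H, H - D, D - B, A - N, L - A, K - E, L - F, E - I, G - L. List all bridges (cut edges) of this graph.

The edges on the cycle K-E-I-J-G-L-A-N-H-D-B-K are not bridges since each lies on that cycle.
But removing F - L disconnects F from L; removing H - M disconnects H from M; removing G - C disconnects G from C — these are bridges.

C-G, F-L, H-M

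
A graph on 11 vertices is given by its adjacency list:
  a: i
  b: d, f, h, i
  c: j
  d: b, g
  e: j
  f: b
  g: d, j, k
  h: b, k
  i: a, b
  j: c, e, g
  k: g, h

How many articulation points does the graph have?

Removing b increases the component count from 1 to 3, so b is a cut vertex.
Removing g increases the component count from 1 to 2, so g is a cut vertex.
Removing i increases the component count from 1 to 2, so i is a cut vertex.
Likewise j is a cut vertex.
By contrast removing d leaves 1 component; it is not a cut vertex. No other vertex is a cut vertex either.

4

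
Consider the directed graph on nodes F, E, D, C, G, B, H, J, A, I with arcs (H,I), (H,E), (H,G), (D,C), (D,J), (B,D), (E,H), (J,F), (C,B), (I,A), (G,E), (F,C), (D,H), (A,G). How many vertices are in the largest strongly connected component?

5

{A, E, G, H, I} are all mutually reachable — one SCC of size 5.
{B, C, D, F, J} are all mutually reachable — one SCC of size 5.
The largest has 5 vertices.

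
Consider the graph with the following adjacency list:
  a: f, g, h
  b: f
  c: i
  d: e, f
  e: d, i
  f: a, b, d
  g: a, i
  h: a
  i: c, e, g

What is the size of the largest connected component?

9

Starting from a we can reach a, b, c, d, e, f, g, h, i. That is one component of size 9.
The largest has 9 vertices.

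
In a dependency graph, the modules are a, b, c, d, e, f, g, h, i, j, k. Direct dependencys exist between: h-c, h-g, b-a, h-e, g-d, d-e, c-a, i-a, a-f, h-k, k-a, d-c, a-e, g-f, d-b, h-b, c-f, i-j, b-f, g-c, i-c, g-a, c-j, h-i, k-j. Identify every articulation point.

none

Removing d, for instance, still leaves 1 component. No single vertex removal increases the component count — the graph has no articulation points.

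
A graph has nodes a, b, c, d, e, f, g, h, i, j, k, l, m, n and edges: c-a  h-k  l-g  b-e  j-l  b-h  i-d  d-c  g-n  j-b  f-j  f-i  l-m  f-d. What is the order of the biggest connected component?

14

Starting from a we can reach a, b, c, d, e, f, g, h, i, j, k, l, m, n. That is one component of size 14.
The largest has 14 vertices.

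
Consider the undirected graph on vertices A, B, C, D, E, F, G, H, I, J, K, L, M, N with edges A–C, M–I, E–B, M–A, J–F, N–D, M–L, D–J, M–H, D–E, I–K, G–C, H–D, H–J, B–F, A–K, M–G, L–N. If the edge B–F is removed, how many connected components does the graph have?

1

B and F are still connected via B-E-D-J-F, so the component count stays at 1.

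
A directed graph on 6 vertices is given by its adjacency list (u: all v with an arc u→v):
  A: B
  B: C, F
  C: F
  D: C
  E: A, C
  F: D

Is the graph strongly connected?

No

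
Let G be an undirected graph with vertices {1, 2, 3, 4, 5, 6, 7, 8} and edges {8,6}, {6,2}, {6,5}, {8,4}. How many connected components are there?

4

3 is isolated — a component by itself.
7 is isolated — a component by itself.
1 is isolated — a component by itself.
Starting from 2 we can reach 2, 4, 5, 6, 8. That is one component of size 5.
Total: 4 components.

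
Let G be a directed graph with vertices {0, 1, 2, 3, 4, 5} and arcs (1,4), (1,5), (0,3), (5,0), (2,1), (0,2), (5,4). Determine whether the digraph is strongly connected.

There is no directed path from 3 to 0, so the graph is not strongly connected.

No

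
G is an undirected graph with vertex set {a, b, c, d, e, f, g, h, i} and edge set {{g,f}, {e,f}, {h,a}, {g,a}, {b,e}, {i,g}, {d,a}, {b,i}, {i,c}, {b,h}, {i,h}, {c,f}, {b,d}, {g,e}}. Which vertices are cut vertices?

none

Removing f, for instance, still leaves 1 component. No single vertex removal increases the component count — the graph has no articulation points.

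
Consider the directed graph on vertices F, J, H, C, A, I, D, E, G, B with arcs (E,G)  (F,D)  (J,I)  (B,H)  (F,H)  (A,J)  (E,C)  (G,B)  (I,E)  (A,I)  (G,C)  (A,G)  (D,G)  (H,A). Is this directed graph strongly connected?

No

There is no directed path from A to D, so the graph is not strongly connected.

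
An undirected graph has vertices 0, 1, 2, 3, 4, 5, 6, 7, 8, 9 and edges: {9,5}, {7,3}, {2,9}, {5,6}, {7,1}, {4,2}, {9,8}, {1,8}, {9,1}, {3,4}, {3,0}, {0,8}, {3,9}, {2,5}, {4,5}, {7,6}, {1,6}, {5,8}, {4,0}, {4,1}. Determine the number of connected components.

Starting from 0 we can reach 0, 1, 2, 3, 4, 5, 6, 7, 8, 9. That is one component of size 10.
Total: 1 component.

1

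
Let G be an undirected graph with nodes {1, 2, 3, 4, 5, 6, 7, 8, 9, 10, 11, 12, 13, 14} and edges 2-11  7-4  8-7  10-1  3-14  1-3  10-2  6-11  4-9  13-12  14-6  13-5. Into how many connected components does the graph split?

3

Starting from 5 we can reach 5, 12, 13. That is one component of size 3.
Starting from 4 we can reach 4, 7, 8, 9. That is one component of size 4.
Starting from 1 we can reach 1, 2, 3, 6, 10, 11, 14. That is one component of size 7.
Total: 3 components.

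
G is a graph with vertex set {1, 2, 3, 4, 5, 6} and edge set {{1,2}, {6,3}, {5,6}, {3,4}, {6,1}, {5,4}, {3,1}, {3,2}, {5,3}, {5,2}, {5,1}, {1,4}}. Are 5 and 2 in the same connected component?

From 5 we can reach 1, 2, 3, 4, 5, 6, which includes 2.

Yes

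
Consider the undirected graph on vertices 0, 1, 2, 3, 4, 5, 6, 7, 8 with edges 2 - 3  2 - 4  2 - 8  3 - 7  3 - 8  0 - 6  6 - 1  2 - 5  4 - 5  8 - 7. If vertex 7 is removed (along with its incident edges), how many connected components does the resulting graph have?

2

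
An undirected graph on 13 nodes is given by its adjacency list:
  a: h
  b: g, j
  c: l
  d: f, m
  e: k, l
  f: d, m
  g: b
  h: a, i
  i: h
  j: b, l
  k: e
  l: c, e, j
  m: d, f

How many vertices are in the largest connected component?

7

Starting from a we can reach a, h, i. That is one component of size 3.
Starting from d we can reach d, f, m. That is one component of size 3.
Starting from b we can reach b, c, e, g, j, k, l. That is one component of size 7.
The largest has 7 vertices.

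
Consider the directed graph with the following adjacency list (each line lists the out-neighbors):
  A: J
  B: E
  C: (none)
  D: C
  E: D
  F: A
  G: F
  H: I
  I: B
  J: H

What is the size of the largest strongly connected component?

{J} is an SCC by itself.
{G} is an SCC by itself.
{I} is an SCC by itself.
{C} is an SCC by itself.
{B} is an SCC by itself.
(and 5 more singleton SCCs)
The largest has 1 vertex.

1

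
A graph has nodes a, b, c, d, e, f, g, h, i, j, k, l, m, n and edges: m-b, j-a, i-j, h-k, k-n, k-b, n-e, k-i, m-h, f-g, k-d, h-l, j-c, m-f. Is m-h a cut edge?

No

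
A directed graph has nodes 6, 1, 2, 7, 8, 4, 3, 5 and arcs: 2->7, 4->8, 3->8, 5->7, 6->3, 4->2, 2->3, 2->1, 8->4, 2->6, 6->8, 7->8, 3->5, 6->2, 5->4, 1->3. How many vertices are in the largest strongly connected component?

8

{1, 2, 3, 4, 5, 6, 7, 8} are all mutually reachable — one SCC of size 8.
The largest has 8 vertices.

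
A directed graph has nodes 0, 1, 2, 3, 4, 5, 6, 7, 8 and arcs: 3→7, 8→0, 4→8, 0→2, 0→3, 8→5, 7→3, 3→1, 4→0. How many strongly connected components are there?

8

{3, 7} are all mutually reachable — one SCC of size 2.
{6} is an SCC by itself.
{1} is an SCC by itself.
{8} is an SCC by itself.
{5} is an SCC by itself.
(and 3 more singleton SCCs)
That gives 8 strongly connected components.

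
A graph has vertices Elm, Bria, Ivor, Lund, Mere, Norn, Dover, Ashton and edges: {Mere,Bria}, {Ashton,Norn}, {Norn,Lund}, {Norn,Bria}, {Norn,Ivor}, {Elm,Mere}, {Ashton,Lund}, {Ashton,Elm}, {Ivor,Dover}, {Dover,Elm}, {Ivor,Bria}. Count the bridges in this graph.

0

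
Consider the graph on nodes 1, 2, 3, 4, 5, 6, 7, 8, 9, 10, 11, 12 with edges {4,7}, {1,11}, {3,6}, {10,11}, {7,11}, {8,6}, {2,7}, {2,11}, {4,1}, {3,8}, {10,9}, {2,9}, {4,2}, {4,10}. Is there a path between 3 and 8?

From 3 we can reach 3, 6, 8, which includes 8.

Yes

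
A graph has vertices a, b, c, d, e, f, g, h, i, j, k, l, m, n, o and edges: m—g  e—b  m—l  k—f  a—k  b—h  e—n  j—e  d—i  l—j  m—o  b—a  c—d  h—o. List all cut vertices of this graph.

a, b, d, e, k, m

Removing a increases the component count from 2 to 3, so a is a cut vertex.
Removing b increases the component count from 2 to 3, so b is a cut vertex.
Removing d increases the component count from 2 to 3, so d is a cut vertex.
Likewise e, k, m are cut vertices.
By contrast removing o leaves 2 components; it is not a cut vertex. No other vertex is a cut vertex either.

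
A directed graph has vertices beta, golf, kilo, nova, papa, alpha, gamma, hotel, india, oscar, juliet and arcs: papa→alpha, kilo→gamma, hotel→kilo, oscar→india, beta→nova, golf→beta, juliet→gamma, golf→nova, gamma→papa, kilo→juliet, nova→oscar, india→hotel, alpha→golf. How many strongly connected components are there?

{beta, golf, kilo, nova, papa, alpha, gamma, hotel, india, oscar, juliet} are all mutually reachable — one SCC of size 11.
That gives 1 strongly connected component.

1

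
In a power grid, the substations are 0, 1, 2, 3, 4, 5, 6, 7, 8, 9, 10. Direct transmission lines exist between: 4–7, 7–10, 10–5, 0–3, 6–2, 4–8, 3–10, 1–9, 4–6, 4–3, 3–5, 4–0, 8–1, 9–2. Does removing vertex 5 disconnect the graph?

No

Deleting 5 leaves 1 component (was 1) (its neighbors 3, 10 remain connected to each other), so 5 is not a cut vertex.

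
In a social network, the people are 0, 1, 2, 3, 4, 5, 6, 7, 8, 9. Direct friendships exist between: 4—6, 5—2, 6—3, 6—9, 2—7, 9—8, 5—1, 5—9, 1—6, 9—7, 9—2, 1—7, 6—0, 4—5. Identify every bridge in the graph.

The edges on the cycle 5-1-6-9-5 are not bridges since each lies on that cycle.
But removing 8—9 disconnects 8 from 9; removing 3—6 disconnects 3 from 6; removing 6—0 disconnects 6 from 0 — these are bridges.

0-6, 3-6, 8-9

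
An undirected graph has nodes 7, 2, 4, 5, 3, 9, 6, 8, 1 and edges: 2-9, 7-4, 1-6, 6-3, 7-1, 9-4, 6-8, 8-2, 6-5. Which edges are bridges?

3-6, 5-6

The edges on the cycle 7-1-6-8-2-9-4-7 are not bridges since each lies on that cycle.
But removing 3-6 disconnects 3 from 6; removing 6-5 disconnects 6 from 5 — these are bridges.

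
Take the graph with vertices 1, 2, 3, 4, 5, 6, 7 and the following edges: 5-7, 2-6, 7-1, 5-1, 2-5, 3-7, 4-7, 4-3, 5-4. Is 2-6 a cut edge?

Removing 2-6 leaves no path between 2 and 6: the component count goes from 1 to 2. So it is a bridge.

Yes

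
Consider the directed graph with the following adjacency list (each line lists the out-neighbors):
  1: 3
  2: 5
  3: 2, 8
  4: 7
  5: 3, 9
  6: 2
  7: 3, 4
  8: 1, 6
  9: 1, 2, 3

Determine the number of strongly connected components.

2

{1, 2, 3, 5, 6, 8, 9} are all mutually reachable — one SCC of size 7.
{4, 7} are all mutually reachable — one SCC of size 2.
That gives 2 strongly connected components.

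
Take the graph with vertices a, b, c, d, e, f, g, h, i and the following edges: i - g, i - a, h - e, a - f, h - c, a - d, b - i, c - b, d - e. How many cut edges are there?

The edges on the cycle h-c-b-i-a-d-e-h are not bridges since each lies on that cycle.
But removing f - a disconnects f from a; removing i - g disconnects i from g — these are bridges.
That makes 2 bridges.

2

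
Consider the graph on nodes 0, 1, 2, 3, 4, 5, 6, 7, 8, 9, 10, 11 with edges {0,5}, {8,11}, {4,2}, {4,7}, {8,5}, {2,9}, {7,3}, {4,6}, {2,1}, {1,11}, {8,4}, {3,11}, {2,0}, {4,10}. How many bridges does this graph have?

The edges on the cycle 4-7-3-11-1-2-4 are not bridges since each lies on that cycle.
But removing 10–4 disconnects 10 from 4; removing 9–2 disconnects 9 from 2; removing 6–4 disconnects 6 from 4 — these are bridges.
That makes 3 bridges.

3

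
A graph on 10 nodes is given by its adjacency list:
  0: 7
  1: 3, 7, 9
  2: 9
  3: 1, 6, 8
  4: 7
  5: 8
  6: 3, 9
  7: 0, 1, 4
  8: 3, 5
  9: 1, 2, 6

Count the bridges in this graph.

The edges on the cycle 1-3-6-9-1 are not bridges since each lies on that cycle.
But removing 7-0 disconnects 7 from 0; removing 5-8 disconnects 5 from 8; removing 2-9 disconnects 2 from 9; removing 1-7 disconnects 1 from 7 — these are bridges.
In total 6 edges are bridges.

6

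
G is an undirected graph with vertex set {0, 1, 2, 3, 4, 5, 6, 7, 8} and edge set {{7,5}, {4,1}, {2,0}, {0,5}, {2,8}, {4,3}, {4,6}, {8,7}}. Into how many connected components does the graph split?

2

Starting from 1 we can reach 1, 3, 4, 6. That is one component of size 4.
Starting from 0 we can reach 0, 2, 5, 7, 8. That is one component of size 5.
Total: 2 components.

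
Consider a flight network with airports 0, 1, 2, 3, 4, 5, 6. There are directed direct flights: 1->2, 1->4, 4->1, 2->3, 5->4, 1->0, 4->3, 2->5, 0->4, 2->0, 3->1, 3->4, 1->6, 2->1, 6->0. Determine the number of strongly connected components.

1

{0, 1, 2, 3, 4, 5, 6} are all mutually reachable — one SCC of size 7.
That gives 1 strongly connected component.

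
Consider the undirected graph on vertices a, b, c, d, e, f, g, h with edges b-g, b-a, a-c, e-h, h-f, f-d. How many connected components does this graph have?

2

Starting from d we can reach d, e, f, h. That is one component of size 4.
Starting from a we can reach a, b, c, g. That is one component of size 4.
Total: 2 components.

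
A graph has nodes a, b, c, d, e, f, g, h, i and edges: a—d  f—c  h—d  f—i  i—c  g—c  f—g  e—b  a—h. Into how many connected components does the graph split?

3

Starting from b we can reach b, e. That is one component of size 2.
Starting from a we can reach a, d, h. That is one component of size 3.
Starting from c we can reach c, f, g, i. That is one component of size 4.
Total: 3 components.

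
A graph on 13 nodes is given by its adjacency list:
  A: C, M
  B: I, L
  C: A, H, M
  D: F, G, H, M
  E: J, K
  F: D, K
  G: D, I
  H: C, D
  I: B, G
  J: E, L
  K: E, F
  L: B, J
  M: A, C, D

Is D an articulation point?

Deleting D raises the number of components from 1 to 2, so D is a cut vertex.

Yes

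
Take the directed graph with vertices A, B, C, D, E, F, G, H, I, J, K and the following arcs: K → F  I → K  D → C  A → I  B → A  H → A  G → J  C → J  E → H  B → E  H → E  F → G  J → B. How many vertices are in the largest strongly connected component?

{A, B, E, F, G, H, I, J, K} are all mutually reachable — one SCC of size 9.
{C} is an SCC by itself.
{D} is an SCC by itself.
The largest has 9 vertices.

9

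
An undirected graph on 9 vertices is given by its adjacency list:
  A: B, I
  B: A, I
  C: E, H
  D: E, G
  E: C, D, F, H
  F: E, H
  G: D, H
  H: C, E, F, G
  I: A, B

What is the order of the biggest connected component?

6

Starting from A we can reach A, B, I. That is one component of size 3.
Starting from C we can reach C, D, E, F, G, H. That is one component of size 6.
The largest has 6 vertices.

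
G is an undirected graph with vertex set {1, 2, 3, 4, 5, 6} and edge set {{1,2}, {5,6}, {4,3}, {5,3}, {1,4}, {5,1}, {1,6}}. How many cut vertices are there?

1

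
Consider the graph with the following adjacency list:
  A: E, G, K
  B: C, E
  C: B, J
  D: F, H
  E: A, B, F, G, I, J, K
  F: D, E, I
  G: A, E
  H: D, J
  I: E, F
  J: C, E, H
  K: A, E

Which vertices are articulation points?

E

Removing E increases the component count from 1 to 2, so E is a cut vertex.
By contrast removing H leaves 1 component; it is not a cut vertex. No other vertex is a cut vertex either.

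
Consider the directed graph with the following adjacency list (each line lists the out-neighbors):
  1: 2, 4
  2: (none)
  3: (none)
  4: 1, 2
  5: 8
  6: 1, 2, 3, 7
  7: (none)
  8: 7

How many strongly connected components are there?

7

{1, 4} are all mutually reachable — one SCC of size 2.
{5} is an SCC by itself.
{2} is an SCC by itself.
{6} is an SCC by itself.
{8} is an SCC by itself.
(and 2 more singleton SCCs)
That gives 7 strongly connected components.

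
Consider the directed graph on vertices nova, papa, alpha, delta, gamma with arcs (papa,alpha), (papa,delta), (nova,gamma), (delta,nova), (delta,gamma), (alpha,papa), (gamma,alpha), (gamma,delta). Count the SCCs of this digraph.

1

{nova, papa, alpha, delta, gamma} are all mutually reachable — one SCC of size 5.
That gives 1 strongly connected component.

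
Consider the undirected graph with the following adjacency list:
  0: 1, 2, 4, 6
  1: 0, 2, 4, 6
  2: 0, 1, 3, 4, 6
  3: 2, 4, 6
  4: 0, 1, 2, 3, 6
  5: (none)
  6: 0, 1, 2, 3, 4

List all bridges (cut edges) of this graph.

The edges on the cycle 3-2-1-0-4-3 are not bridges since each lies on that cycle.
Every edge lies on some cycle, so there are no bridges.

none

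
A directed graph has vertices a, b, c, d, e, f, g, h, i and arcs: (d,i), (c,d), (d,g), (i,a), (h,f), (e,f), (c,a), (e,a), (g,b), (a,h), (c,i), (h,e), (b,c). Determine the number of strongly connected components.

4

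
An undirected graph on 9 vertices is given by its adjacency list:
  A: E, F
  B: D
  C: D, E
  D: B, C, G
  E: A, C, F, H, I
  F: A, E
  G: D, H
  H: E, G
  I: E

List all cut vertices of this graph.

D, E

Removing D increases the component count from 1 to 2, so D is a cut vertex.
Removing E increases the component count from 1 to 3, so E is a cut vertex.
By contrast removing I leaves 1 component; it is not a cut vertex. No other vertex is a cut vertex either.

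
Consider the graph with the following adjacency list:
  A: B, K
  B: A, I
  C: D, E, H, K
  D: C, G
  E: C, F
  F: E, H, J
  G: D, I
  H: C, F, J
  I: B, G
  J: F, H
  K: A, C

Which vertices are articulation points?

Removing C increases the component count from 1 to 2, so C is a cut vertex.
By contrast removing J leaves 1 component; it is not a cut vertex. No other vertex is a cut vertex either.

C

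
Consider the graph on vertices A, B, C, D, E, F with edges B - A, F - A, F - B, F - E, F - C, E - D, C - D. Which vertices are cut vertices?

F

Removing F increases the component count from 1 to 2, so F is a cut vertex.
By contrast removing E leaves 1 component; it is not a cut vertex. No other vertex is a cut vertex either.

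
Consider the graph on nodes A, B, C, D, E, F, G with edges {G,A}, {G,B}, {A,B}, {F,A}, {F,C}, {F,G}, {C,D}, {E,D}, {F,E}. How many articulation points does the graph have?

1

Removing F increases the component count from 1 to 2, so F is a cut vertex.
By contrast removing C leaves 1 component; it is not a cut vertex. No other vertex is a cut vertex either.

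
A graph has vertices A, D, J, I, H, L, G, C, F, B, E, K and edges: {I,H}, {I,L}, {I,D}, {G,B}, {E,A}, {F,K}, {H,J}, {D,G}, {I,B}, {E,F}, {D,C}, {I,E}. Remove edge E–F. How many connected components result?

2

Before removal there is 1 component.
E–F is a bridge — removing it separates E's side from F's side.
After removal: 2 components.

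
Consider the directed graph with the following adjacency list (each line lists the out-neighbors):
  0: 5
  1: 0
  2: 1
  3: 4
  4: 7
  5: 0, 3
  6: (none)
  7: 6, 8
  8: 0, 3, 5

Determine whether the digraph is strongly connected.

No

There is no directed path from 6 to 7, so the graph is not strongly connected.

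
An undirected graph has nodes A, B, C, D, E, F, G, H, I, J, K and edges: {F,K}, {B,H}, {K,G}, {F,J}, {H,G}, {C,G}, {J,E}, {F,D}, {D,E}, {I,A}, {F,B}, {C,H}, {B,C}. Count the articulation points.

Removing F increases the component count from 2 to 3, so F is a cut vertex.
By contrast removing H leaves 2 components; it is not a cut vertex. No other vertex is a cut vertex either.

1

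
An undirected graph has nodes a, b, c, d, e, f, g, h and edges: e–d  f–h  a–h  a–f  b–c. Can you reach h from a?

From a we can reach a, f, h, which includes h.

Yes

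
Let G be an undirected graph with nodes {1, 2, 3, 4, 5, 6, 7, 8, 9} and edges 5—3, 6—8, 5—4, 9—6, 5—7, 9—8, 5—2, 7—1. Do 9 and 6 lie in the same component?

From 9 we can reach 6, 8, 9, which includes 6.

Yes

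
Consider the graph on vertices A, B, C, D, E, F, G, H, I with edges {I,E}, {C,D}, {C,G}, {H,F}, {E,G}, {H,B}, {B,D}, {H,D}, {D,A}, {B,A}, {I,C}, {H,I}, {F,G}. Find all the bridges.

none

The edges on the cycle I-E-G-C-I are not bridges since each lies on that cycle.
Every edge lies on some cycle, so there are no bridges.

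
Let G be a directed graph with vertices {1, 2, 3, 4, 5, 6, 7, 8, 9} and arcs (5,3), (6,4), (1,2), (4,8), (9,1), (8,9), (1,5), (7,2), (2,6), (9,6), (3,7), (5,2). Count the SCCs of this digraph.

1

{1, 2, 3, 4, 5, 6, 7, 8, 9} are all mutually reachable — one SCC of size 9.
That gives 1 strongly connected component.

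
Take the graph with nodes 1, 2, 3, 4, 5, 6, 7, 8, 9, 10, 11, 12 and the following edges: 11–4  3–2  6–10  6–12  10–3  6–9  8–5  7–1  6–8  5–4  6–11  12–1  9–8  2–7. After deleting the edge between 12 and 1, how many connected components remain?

1

12 and 1 are still connected via 12-6-10-3-2-7-1, so the component count stays at 1.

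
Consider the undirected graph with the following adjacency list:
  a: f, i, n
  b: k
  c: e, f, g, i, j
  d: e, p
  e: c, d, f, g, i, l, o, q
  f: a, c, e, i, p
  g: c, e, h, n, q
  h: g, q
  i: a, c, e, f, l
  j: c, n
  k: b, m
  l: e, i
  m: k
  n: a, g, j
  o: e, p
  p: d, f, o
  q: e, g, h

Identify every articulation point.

Removing k increases the component count from 2 to 3, so k is a cut vertex.
By contrast removing f leaves 2 components; it is not a cut vertex. No other vertex is a cut vertex either.

k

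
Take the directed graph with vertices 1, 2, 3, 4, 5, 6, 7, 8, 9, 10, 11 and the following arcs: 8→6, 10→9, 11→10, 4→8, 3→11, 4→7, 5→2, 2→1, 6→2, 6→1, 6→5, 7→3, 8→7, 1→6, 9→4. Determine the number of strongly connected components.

{3, 4, 7, 8, 9, 10, 11} are all mutually reachable — one SCC of size 7.
{1, 2, 5, 6} are all mutually reachable — one SCC of size 4.
That gives 2 strongly connected components.

2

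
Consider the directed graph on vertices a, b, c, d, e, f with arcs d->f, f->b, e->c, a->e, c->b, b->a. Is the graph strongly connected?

No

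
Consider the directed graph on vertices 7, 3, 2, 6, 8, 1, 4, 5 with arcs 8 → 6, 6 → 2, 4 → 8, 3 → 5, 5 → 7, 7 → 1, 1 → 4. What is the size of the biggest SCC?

{3} is an SCC by itself.
{6} is an SCC by itself.
{2} is an SCC by itself.
{8} is an SCC by itself.
{7} is an SCC by itself.
(and 3 more singleton SCCs)
The largest has 1 vertex.

1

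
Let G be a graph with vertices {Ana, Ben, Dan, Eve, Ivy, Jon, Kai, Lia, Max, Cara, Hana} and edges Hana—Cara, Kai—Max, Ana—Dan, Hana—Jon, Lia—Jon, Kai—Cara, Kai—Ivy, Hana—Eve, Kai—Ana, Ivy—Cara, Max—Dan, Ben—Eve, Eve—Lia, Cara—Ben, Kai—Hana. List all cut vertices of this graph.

Kai

Removing Kai increases the component count from 1 to 2, so Kai is a cut vertex.
By contrast removing Ben leaves 1 component; it is not a cut vertex. No other vertex is a cut vertex either.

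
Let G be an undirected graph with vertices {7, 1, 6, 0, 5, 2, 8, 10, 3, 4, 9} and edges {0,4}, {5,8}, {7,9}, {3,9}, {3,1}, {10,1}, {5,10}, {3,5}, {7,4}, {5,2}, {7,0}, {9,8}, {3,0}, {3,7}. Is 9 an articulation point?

No

Deleting 9 leaves 2 components (was 2), so 9 is not a cut vertex.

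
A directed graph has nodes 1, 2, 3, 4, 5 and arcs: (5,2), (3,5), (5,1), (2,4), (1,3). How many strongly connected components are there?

{1, 3, 5} are all mutually reachable — one SCC of size 3.
{4} is an SCC by itself.
{2} is an SCC by itself.
That gives 3 strongly connected components.

3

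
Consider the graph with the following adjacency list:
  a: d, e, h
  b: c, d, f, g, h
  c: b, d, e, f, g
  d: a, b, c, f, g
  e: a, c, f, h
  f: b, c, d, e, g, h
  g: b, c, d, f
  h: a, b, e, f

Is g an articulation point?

Deleting g leaves 1 component (was 1) (its neighbors b, c, d, f remain connected to each other), so g is not a cut vertex.

No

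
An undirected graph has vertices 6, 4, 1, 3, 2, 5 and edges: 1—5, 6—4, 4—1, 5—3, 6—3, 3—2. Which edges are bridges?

2-3

The edges on the cycle 6-4-1-5-3-6 are not bridges since each lies on that cycle.
But removing 3—2 disconnects 3 from 2 — this is a bridge.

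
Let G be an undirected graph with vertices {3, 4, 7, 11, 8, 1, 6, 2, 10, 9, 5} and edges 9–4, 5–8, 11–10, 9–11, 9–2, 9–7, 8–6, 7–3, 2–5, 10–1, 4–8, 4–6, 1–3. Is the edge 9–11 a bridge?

No

After removing 9–11, the path 9-7-3-1-10-11 still connects them, so the edge is not a bridge.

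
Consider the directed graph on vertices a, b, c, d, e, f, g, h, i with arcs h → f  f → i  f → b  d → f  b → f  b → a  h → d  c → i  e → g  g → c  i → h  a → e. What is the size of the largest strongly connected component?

{a, b, c, d, e, f, g, h, i} are all mutually reachable — one SCC of size 9.
The largest has 9 vertices.

9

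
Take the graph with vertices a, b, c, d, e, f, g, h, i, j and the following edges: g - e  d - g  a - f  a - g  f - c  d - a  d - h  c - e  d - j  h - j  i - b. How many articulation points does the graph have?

Removing d increases the component count from 2 to 3, so d is a cut vertex.
By contrast removing b leaves 2 components; it is not a cut vertex. No other vertex is a cut vertex either.

1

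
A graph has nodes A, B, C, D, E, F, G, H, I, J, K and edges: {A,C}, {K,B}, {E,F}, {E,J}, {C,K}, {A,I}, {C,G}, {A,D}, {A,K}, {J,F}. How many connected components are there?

3

H is isolated — a component by itself.
Starting from E we can reach E, F, J. That is one component of size 3.
Starting from A we can reach A, B, C, D, G, I, K. That is one component of size 7.
Total: 3 components.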